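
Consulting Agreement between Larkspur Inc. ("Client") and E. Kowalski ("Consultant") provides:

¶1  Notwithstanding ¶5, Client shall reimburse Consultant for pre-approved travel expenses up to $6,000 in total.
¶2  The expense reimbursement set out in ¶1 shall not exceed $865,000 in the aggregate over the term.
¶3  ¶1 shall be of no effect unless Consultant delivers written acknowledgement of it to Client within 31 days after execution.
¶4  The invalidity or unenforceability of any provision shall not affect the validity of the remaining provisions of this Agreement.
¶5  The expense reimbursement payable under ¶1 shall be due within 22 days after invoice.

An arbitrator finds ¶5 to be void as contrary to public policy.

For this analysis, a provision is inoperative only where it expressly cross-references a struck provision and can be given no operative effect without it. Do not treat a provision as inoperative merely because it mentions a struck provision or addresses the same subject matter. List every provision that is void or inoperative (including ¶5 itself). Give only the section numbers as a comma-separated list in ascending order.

¶5 is struck. Although ¶1 refers to ¶5, its operative terms do not depend on ¶5, so it remains in effect. No other provision's operative terms depend on ¶5. ¶4 is a severability clause and preserves every provision that can still be given independent effect. That leaves ¶1, ¶2, ¶3, and ¶4 in effect.

5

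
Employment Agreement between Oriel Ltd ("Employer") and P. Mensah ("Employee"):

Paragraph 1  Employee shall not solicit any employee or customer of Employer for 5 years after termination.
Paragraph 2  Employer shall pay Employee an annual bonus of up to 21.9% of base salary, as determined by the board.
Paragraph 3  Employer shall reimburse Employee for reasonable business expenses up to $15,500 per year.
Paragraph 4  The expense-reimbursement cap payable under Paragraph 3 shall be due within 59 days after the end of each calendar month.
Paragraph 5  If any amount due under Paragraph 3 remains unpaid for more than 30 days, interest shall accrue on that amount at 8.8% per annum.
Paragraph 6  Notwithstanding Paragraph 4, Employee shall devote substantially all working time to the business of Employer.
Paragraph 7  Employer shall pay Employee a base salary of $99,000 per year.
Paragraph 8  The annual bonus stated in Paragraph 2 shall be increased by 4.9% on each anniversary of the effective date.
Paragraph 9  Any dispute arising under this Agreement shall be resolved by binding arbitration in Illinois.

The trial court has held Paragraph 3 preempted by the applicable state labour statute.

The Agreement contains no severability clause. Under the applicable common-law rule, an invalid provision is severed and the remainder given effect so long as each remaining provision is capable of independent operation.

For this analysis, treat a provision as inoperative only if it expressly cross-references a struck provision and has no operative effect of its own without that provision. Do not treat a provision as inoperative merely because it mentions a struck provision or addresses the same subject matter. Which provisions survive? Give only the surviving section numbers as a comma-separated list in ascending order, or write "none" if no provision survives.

1, 2, 6, 7, 8, 9

Paragraph 3 is struck. Paragraph 4 operates only by reference to Paragraph 3, so it falls with Paragraph 3. Paragraph 5 has no operative effect of its own apart from Paragraph 3 and is therefore inoperative. Paragraph 6 mentions Paragraph 4 but its own obligation stands independently of Paragraph 4, so Paragraph 6 is not affected. With no severability clause, the stated default rule severs what cannot stand and enforces each remaining provision that can operate on its own. The provisions still in force are Paragraph 1, Paragraph 2, Paragraph 6, Paragraph 7, Paragraph 8, and Paragraph 9.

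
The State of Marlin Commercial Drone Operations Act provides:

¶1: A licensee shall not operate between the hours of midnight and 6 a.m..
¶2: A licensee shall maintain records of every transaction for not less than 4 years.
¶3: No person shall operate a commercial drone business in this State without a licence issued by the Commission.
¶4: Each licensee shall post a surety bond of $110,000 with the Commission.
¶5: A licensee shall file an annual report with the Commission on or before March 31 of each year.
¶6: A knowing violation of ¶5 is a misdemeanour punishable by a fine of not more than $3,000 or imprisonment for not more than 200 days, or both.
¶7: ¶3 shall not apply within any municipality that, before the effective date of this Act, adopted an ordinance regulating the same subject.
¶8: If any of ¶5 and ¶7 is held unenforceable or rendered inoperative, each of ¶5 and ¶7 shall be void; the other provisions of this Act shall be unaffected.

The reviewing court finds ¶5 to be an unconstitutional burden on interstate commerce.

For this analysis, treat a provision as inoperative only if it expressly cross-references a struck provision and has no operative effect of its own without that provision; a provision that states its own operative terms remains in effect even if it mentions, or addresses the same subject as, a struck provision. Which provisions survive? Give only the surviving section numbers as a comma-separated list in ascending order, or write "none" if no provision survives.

¶5 is struck. ¶6 has no operative effect of its own apart from ¶5 and is therefore inoperative. ¶8 declares ¶5 and ¶7 mutually dependent; since one of them has fallen, all of them are of no effect. That brings down ¶7 as well. The remainder continues in force under ¶8. ¶1, ¶2, ¶3, ¶4, and ¶8 remain in effect.

1, 2, 3, 4, 8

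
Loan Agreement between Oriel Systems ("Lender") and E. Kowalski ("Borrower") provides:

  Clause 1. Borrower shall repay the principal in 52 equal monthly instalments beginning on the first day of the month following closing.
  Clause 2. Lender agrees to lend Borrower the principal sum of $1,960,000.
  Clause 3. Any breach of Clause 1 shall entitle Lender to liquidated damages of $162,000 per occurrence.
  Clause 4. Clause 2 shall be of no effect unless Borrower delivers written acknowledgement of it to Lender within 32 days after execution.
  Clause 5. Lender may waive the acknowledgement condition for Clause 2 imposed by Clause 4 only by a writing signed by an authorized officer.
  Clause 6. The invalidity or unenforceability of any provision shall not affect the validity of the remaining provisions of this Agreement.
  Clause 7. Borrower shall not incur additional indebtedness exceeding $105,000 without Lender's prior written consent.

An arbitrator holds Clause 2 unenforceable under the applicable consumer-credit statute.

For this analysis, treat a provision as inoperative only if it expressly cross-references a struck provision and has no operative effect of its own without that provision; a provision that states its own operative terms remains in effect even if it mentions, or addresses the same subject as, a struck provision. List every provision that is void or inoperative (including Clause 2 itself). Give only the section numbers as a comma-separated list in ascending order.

2, 4, 5

Clause 2 is struck. Clause 4 has no operative effect of its own apart from Clause 2 and is therefore inoperative. Clause 5 has no operative effect of its own apart from Clause 4 and is therefore inoperative. Clause 6 is a severability clause and preserves every provision that can still be given independent effect. Clause 1, Clause 3, Clause 6, and Clause 7 remain in effect.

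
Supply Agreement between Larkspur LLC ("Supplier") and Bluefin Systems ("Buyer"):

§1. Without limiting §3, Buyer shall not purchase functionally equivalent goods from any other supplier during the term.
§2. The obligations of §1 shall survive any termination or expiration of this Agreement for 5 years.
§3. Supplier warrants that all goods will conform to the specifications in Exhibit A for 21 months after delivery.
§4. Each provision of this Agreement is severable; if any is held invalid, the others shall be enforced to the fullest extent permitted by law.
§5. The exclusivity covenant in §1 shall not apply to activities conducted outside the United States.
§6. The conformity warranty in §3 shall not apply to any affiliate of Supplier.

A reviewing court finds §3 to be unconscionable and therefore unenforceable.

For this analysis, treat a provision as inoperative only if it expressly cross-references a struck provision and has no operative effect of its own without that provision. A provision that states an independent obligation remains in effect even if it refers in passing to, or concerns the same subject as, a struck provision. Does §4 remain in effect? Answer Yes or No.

§3 is struck. The whole of §6 is the carve-out from the conformity warranty, defined by reference to §3, so §6 cannot stand once §3 is removed. §1 mentions §3 but its own obligation stands independently of §3, so §1 is not affected. Under the severability clause in §4, the remaining provisions continue in force. The provisions still in force are §1, §2, §4, and §5. §4 is among the surviving provisions, so the answer is yes.

Yes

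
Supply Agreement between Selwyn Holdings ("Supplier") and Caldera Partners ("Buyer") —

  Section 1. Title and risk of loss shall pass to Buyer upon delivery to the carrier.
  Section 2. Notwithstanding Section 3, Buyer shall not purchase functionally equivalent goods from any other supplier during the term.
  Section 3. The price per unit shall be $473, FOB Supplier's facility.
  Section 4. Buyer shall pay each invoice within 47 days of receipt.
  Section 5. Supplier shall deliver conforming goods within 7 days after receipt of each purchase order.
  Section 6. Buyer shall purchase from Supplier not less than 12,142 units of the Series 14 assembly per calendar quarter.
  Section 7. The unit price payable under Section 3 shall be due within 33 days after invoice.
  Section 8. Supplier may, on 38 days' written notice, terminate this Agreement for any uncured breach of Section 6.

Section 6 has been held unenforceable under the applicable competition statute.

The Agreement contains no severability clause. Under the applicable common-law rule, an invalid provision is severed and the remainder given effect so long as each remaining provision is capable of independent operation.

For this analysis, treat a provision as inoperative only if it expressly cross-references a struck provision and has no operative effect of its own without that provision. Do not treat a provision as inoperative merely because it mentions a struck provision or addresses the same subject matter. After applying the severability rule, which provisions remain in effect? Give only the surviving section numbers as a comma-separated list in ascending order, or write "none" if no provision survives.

Section 6 is struck. Section 8 merely fixes the termination right for breach of Section 6; with Section 6 gone it has nothing to operate on and falls away. With no severability clause, the stated default rule severs what cannot stand and enforces each remaining provision that can operate on its own. The provisions still in force are Section 1, Section 2, Section 3, Section 4, Section 5, and Section 7.

1, 2, 3, 4, 5, 7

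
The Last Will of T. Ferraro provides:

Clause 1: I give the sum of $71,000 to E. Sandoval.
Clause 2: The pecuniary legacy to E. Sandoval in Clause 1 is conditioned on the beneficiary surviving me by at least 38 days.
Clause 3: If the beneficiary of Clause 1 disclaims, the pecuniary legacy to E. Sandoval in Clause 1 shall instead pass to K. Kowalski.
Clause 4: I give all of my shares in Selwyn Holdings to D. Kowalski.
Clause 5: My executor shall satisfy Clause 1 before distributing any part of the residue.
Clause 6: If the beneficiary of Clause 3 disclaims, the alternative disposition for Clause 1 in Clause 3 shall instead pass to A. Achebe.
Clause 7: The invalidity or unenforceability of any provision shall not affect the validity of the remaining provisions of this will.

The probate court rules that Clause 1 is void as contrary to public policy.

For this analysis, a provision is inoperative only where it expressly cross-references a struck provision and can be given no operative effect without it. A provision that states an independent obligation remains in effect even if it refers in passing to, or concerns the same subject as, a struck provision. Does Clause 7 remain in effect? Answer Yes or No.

Clause 1 is struck. Clause 2 merely fixes the survivorship condition on Clause 1; with Clause 1 gone it has nothing to operate on and falls away. Clause 3 has no operative effect of its own apart from Clause 1 and is therefore inoperative. The only function of Clause 5 is the priority direction for Clause 1, so it cannot stand once Clause 1 is removed. Clause 6 operates only by reference to Clause 3, so it falls with Clause 3. Clause 7 is a severability clause and preserves every provision that can still be given independent effect. The provisions still in force are Clause 4 and Clause 7. Clause 7 is among the surviving provisions, so the answer is yes.

Yes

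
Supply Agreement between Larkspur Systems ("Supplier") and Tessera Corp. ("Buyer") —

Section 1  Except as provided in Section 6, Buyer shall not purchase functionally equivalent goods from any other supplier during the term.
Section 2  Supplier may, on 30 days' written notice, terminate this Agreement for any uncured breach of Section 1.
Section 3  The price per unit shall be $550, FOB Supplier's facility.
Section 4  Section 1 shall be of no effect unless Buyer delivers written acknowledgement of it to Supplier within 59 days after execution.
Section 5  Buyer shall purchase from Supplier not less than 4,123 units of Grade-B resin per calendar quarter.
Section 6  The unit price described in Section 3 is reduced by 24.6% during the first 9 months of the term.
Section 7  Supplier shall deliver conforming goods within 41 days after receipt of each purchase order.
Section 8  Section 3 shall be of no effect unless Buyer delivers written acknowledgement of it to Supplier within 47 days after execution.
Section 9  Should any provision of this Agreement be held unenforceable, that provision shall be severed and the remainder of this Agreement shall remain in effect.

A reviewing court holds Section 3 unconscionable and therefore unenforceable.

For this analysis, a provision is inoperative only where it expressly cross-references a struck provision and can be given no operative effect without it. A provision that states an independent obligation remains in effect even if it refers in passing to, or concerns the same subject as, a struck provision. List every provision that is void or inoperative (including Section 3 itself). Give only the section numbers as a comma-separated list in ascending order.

3, 6, 8

Section 3 is struck. Section 6 has no operative effect of its own apart from Section 3 and is therefore inoperative. The only function of Section 8 is the acknowledgement condition for Section 3, so it cannot stand once Section 3 is removed. Section 1 mentions Section 6 but its own obligation stands independently of Section 6, so Section 1 is not affected. Section 9 is a severability clause and preserves every provision that can still be given independent effect. The provisions still in force are Section 1, Section 2, Section 4, Section 5, Section 7, and Section 9.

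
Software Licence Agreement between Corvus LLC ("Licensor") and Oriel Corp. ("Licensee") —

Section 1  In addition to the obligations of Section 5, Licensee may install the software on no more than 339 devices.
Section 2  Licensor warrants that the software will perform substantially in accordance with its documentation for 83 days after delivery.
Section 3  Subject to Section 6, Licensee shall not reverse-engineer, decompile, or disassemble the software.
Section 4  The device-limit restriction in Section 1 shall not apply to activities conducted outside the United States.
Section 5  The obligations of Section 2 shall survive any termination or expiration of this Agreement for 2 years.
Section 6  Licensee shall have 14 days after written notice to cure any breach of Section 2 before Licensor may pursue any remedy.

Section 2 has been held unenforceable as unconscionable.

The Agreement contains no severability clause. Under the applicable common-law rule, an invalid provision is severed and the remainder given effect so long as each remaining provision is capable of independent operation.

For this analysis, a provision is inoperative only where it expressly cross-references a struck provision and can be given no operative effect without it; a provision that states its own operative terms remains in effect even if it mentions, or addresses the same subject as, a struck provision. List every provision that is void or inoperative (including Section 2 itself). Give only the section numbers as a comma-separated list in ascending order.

Section 2 is struck. Section 5 has no operative effect of its own apart from Section 2 and is therefore inoperative. Section 6 merely fixes the cure period for breach of Section 2; with Section 2 gone it has nothing to operate on and falls away. Although Section 1 refers to Section 5, its operative terms do not depend on Section 5, so it remains in effect. Although Section 3 refers to Section 6, its operative terms do not depend on Section 6, so it remains in effect. Under the stated default rule, only provisions that cannot operate independently fall away; the rest are enforced. That leaves Section 1, Section 3, and Section 4 in effect.

2, 5, 6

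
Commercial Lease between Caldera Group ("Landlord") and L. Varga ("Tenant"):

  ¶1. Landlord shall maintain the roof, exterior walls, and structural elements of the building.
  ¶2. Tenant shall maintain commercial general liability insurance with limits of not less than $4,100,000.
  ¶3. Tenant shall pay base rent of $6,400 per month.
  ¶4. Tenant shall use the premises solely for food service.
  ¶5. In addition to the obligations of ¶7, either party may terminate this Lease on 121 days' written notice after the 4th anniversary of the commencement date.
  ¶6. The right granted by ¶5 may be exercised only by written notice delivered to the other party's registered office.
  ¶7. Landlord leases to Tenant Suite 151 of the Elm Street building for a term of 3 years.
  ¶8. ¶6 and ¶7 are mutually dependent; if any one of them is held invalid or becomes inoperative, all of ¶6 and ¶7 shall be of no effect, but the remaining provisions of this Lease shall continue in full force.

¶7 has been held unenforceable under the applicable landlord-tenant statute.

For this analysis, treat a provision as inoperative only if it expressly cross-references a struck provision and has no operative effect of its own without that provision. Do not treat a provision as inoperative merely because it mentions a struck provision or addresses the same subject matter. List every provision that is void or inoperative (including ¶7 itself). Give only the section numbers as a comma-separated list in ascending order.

¶7 is struck. Although ¶5 refers to ¶7, its operative terms do not depend on ¶7, so it remains in effect. Nothing else in the Lease is defined by reference to ¶7. ¶8 declares ¶6 and ¶7 mutually dependent; since one of them has fallen, all of them are of no effect. That brings down ¶6 as well. The remainder continues in force under ¶8. ¶1, ¶2, ¶3, ¶4, ¶5, and ¶8 remain in effect.

6, 7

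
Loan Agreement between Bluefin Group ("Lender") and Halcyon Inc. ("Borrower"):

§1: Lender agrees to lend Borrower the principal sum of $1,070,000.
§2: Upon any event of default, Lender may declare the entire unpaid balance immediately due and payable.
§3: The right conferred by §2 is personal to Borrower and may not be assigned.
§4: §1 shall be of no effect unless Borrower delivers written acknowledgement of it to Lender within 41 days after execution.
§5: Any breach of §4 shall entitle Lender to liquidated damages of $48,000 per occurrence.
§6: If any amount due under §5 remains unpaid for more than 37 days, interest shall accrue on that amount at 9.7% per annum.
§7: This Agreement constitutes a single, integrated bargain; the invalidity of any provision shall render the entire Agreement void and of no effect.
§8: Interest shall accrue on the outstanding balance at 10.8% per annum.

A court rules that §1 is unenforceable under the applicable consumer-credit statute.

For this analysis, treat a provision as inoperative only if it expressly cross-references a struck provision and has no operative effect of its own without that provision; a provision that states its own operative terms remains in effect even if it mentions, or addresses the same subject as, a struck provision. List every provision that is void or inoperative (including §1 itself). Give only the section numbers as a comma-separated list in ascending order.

1, 2, 3, 4, 5, 6, 7, 8

§1 is struck. §4 merely fixes the acknowledgement condition for §1; with §1 gone it has nothing to operate on and falls away. §5 operates only by reference to §4, so it falls with §4. §6 operates only by reference to §5, so it falls with §5. §7 provides that the Agreement is not severable, so the invalidity of any one provision voids the entire Agreement. No provision of the Agreement survives.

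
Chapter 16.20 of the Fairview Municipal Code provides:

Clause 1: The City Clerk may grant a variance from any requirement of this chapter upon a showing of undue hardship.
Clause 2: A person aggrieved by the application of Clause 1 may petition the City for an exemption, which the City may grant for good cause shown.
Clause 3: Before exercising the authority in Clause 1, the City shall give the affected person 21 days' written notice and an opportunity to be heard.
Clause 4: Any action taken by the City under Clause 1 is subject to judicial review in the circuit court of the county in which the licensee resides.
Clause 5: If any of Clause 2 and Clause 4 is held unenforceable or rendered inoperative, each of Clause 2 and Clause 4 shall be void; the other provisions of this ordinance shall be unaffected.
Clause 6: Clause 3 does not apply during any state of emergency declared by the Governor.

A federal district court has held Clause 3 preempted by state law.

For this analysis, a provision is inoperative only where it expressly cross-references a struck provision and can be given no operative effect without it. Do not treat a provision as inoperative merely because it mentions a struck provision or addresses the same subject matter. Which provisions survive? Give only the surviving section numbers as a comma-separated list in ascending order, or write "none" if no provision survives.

Clause 3 is struck. Clause 6 operates only by reference to Clause 3, so it falls with Clause 3. Clause 5 ties Clause 2 and Clause 4 together, but none of those is affected here; the remaining provisions continue in force under Clause 5. The provisions still in force are Clause 1, Clause 2, Clause 4, and Clause 5.

1, 2, 4, 5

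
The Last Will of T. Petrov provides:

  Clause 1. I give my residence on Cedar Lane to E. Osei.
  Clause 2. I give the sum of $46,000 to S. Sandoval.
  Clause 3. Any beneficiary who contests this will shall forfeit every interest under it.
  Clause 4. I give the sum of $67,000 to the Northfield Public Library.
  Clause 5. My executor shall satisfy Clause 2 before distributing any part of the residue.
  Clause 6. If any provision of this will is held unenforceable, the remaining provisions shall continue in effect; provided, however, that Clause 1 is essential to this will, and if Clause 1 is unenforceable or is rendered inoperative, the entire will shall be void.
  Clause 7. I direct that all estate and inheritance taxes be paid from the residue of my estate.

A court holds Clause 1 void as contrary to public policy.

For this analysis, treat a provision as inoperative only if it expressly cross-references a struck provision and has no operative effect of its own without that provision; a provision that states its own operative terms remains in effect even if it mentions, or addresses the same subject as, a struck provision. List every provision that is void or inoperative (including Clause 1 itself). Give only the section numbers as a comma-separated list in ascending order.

1, 2, 3, 4, 5, 6, 7

Clause 1 is struck. Nothing else in the will is defined by reference to Clause 1. Clause 6 makes Clause 1 an essential term, and Clause 1 is the provision held invalid; under Clause 6, the entire will is therefore void. No provision of the will survives.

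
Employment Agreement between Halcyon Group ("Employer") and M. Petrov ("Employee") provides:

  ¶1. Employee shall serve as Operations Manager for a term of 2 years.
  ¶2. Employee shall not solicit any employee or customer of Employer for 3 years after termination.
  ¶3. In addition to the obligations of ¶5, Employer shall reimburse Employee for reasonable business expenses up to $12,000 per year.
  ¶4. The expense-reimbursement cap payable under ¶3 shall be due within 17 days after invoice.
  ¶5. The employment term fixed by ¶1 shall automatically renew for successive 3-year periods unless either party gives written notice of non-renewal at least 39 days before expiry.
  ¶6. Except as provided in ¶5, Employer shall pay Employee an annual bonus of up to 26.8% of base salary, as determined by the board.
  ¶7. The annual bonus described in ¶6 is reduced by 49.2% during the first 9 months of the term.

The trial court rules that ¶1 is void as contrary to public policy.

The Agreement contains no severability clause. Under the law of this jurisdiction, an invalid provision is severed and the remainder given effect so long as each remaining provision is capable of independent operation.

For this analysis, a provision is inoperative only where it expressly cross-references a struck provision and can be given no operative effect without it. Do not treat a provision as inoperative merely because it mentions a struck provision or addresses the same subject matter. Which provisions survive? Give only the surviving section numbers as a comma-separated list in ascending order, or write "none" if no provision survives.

¶1 is struck. The whole of ¶5 is the renewal of the employment term, defined by reference to ¶1, so ¶5 cannot stand once ¶1 is removed. ¶3 mentions ¶5 but its own obligation stands independently of ¶5, so ¶3 is not affected. ¶6 mentions ¶5 but its own obligation stands independently of ¶5, so ¶6 is not affected. With no severability clause, the stated default rule severs what cannot stand and enforces each remaining provision that can operate on its own. The provisions still in force are ¶2, ¶3, ¶4, ¶6, and ¶7.

2, 3, 4, 6, 7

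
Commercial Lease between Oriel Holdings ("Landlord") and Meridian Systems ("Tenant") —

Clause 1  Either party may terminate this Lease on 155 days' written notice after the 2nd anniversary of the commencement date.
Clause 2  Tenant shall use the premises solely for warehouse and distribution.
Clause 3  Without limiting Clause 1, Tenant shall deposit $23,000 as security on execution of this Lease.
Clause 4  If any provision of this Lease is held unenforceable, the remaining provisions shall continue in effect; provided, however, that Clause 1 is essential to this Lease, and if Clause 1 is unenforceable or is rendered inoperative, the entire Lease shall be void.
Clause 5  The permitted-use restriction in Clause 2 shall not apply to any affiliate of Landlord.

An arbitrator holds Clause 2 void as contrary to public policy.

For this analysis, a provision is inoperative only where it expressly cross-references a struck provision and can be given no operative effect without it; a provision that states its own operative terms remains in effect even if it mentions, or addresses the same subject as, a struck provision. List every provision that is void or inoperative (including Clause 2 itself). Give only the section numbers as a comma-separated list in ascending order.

2, 5

Clause 2 is struck. The whole of Clause 5 is the carve-out from the permitted-use restriction, defined by reference to Clause 2, so Clause 5 cannot stand once Clause 2 is removed. Clause 4 makes Clause 1 an essential term, but Clause 1 is unaffected, so the severability proviso in Clause 4 preserves the remaining provisions. Clause 1, Clause 3, and Clause 4 remain in effect.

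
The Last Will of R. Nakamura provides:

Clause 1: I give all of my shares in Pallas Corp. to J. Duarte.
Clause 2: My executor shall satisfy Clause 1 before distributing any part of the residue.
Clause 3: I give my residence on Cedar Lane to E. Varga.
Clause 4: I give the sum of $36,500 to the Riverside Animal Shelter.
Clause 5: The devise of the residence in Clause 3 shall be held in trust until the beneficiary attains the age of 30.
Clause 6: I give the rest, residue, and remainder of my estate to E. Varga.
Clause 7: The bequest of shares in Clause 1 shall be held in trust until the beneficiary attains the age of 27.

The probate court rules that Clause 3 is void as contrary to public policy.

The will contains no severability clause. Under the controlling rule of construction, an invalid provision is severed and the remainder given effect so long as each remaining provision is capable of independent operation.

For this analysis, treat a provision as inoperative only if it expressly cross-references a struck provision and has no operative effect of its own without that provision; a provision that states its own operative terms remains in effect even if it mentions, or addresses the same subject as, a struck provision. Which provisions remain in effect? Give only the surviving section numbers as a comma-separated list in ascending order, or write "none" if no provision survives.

1, 2, 4, 6, 7

Clause 3 is struck. Clause 5 operates only by reference to Clause 3, so it falls with Clause 3. Under the stated default rule, only provisions that cannot operate independently fall away; the rest are enforced. The provisions still in force are Clause 1, Clause 2, Clause 4, Clause 6, and Clause 7.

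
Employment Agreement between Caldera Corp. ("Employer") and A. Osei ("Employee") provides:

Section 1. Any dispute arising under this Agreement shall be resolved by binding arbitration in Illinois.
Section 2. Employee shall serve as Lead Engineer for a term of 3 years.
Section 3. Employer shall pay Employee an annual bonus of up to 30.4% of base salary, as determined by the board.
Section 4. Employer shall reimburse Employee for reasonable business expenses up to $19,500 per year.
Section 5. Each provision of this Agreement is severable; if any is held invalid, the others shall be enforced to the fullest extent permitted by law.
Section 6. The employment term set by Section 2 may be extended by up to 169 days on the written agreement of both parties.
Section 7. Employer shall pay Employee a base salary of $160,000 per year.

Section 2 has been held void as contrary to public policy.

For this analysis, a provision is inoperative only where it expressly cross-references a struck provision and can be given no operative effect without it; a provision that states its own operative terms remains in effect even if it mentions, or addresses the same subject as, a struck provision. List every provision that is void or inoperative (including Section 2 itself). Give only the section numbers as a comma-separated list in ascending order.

Section 2 is struck. Section 6 does nothing except set the extension of the employment term by reference to Section 2; with Section 2 gone it has no independent effect and is inoperative. Under the severability clause in Section 5, the remaining provisions continue in force. That leaves Section 1, Section 3, Section 4, Section 5, and Section 7 in effect.

2, 6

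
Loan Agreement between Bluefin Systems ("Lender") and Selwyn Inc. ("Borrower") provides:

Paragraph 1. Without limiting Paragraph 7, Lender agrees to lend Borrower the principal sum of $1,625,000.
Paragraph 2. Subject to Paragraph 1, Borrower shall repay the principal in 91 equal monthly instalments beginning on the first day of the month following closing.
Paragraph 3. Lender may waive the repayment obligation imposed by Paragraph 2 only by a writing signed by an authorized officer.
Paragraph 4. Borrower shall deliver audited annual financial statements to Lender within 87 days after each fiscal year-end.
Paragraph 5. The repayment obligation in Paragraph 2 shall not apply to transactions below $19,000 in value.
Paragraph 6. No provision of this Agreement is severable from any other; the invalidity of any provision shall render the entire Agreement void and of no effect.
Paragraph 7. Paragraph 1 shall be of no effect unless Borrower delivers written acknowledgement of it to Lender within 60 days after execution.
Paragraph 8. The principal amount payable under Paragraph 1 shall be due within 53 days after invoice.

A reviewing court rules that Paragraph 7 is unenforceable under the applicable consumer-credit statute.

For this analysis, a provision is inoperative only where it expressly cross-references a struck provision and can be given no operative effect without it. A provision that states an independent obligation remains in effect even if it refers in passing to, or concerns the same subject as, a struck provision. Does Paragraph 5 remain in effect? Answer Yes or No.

No

Paragraph 7 is struck. No other provision's operative terms depend on Paragraph 7. Paragraph 6 provides that the Agreement is not severable, so the invalidity of any one provision voids the entire Agreement. No provision of the Agreement survives. Paragraph 5 is among the inoperative provisions, so the answer is no.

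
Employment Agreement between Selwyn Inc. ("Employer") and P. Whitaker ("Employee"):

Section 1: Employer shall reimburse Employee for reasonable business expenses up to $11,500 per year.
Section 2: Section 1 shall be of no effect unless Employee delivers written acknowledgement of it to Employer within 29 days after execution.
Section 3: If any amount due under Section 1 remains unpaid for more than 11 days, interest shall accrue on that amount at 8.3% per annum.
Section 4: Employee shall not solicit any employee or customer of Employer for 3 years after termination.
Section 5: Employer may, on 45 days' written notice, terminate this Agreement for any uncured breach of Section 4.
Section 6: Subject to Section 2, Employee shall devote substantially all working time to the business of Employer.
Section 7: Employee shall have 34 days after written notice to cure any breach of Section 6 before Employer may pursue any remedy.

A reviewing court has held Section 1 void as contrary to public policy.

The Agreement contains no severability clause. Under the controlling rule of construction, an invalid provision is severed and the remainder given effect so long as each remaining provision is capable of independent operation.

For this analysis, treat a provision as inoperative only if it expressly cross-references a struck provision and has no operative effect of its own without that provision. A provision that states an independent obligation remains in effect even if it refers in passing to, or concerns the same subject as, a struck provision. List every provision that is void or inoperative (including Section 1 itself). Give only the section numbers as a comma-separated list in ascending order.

1, 2, 3

Section 1 is struck. The only function of Section 2 is the acknowledgement condition for Section 1, so it cannot stand once Section 1 is removed. The whole of Section 3 is the default interest on the expense-reimbursement cap, defined by reference to Section 1, so Section 3 cannot stand once Section 1 is removed. Section 6 mentions Section 2 but its own obligation stands independently of Section 2, so Section 6 is not affected. With no severability clause, the stated default rule severs what cannot stand and enforces each remaining provision that can operate on its own. The provisions still in force are Section 4, Section 5, Section 6, and Section 7.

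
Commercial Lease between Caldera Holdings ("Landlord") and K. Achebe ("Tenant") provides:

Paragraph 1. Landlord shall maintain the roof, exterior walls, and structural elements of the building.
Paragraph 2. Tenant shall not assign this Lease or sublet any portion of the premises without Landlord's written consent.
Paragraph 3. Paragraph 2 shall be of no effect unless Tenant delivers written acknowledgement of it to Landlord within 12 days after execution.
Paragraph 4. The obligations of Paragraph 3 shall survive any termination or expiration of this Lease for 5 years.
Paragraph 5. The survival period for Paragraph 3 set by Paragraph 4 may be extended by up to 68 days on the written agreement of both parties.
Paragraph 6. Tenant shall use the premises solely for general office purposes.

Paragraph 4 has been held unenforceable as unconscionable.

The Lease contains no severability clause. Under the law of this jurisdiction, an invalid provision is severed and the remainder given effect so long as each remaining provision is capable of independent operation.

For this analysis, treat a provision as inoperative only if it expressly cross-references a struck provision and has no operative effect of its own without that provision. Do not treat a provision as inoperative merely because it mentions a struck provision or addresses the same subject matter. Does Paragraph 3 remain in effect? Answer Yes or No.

Yes

Paragraph 4 is struck. Paragraph 5 has no operative effect of its own apart from Paragraph 4 and is therefore inoperative. With no severability clause, the stated default rule severs what cannot stand and enforces each remaining provision that can operate on its own. The provisions still in force are Paragraph 1, Paragraph 2, Paragraph 3, and Paragraph 6. Paragraph 3 is among the surviving provisions, so the answer is yes.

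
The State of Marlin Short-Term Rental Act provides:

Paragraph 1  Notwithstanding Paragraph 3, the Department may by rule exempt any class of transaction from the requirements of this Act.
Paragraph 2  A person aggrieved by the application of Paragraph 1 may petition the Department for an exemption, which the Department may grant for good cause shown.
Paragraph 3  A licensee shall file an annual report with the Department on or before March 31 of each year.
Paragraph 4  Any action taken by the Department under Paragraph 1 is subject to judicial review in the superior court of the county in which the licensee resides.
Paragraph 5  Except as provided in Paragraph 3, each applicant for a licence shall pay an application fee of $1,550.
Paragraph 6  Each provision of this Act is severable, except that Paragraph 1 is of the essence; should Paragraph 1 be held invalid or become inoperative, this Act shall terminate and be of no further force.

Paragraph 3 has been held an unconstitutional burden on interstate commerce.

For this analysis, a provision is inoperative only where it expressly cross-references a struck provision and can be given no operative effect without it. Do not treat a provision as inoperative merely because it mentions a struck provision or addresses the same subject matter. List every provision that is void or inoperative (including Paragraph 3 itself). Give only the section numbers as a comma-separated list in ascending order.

Paragraph 3 is struck. Although Paragraph 5 refers to Paragraph 3, its operative terms do not depend on Paragraph 3, so it remains in effect. Although Paragraph 1 refers to Paragraph 3, its operative terms do not depend on Paragraph 3, so it remains in effect. No other provision's operative terms depend on Paragraph 3. Paragraph 6 makes Paragraph 1 an essential term, but Paragraph 1 is unaffected, so the severability proviso in Paragraph 6 preserves the remaining provisions. The provisions still in force are Paragraph 1, Paragraph 2, Paragraph 4, Paragraph 5, and Paragraph 6.

3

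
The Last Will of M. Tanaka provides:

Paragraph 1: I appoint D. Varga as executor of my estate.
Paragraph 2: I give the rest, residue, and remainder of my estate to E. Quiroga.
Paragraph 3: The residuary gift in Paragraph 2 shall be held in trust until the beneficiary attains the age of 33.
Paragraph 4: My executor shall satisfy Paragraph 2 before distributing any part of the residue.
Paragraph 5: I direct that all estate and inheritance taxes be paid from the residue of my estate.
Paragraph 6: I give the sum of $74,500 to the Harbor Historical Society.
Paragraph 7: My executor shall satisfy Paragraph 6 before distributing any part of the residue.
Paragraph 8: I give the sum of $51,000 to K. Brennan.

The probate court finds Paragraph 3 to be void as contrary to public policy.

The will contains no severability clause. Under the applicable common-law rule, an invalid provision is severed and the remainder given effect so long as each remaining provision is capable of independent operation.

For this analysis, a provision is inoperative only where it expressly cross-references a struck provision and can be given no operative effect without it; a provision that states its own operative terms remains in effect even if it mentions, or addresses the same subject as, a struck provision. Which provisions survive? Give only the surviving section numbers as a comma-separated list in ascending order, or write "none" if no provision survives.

1, 2, 4, 5, 6, 7, 8

Paragraph 3 is struck. Nothing else in the will is defined by reference to Paragraph 3. With no severability clause, the stated default rule severs what cannot stand and enforces each remaining provision that can operate on its own. That leaves Paragraph 1, Paragraph 2, Paragraph 4, Paragraph 5, Paragraph 6, Paragraph 7, and Paragraph 8 in effect.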